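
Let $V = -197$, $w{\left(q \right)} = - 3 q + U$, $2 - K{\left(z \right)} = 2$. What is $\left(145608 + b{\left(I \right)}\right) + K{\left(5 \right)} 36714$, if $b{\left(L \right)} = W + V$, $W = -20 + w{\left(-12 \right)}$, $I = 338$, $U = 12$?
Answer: $145439$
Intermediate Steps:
$K{\left(z \right)} = 0$ ($K{\left(z \right)} = 2 - 2 = 0$)
$w{\left(q \right)} = 12 - 3 q$ ($w{\left(q \right)} = - 3 q + 12 = 12 - 3 q$)
$W = 28$ ($W = -20 + \left(12 - -36\right) = -20 + \left(12 + 36\right) = -20 + 48 = 28$)
$b{\left(L \right)} = -169$ ($b{\left(L \right)} = 28 - 197 = -169$)
$\left(145608 + b{\left(I \right)}\right) + K{\left(5 \right)} 36714 = \left(145608 - 169\right) + 0 \cdot 36714 = 145439 + 0 = 145439$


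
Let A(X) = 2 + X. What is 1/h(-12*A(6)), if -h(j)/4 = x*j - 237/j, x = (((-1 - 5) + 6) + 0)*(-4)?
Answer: -8/79 ≈ -0.10127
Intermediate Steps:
x = 0 (x = ((-6 + 6) + 0)*(-4) = (0 + 0)*(-4) = 0*(-4) = 0)
h(j) = 948/j (h(j) = -4*(0*j - 237/j) = -4*(0 - 237/j) = -(-948)/j = 948/j)
1/h(-12*A(6)) = 1/(948/((-12*(2 + 6)))) = 1/(948/((-12*8))) = 1/(948/(-96)) = 1/(948*(-1/96)) = 1/(-79/8) = -8/79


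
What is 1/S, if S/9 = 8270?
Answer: 1/74430 ≈ 1.3435e-5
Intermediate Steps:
S = 74430 (S = 9*8270 = 74430)
1/S = 1/74430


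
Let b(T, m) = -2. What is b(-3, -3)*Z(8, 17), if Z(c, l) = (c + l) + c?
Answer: -66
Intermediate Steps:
Z(c, l) = l + 2*c
b(-3, -3)*Z(8, 17) = -2*(17 + 2*8) = -2*(17 + 16) = -2*33 = -66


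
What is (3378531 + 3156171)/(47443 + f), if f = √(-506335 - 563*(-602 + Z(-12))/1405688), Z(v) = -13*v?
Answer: 6603024862300248/47949819171859 - 4356468*I*√516785497112081/47949819171859 ≈ 137.71 - 2.0654*I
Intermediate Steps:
f = 11*I*√516785497112081/351422 (f = √(-506335 - 563*(-602 - 13*(-12))/1405688) = √(-506335 - 563*(-602 + 156)*(1/1405688)) = √(-506335 - 563*(-446)*(1/1405688)) = √(-506335 + 251098*(1/1405688)) = √(-506335 + 125549/702844) = √(-355874391191/702844) = 11*I*√516785497112081/351422 ≈ 711.57*I)
(3378531 + 3156171)/(47443 + f) = (3378531 + 3156171)/(47443 + 11*I*√516785497112081/351422) = 6534702/(47443 + 11*I*√516785497112081/351422)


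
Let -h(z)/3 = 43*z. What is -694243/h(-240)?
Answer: -694243/30960 ≈ -22.424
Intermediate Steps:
h(z) = -129*z
-694243/h(-240) = -694243/((-129*(-240))) = -694243/30960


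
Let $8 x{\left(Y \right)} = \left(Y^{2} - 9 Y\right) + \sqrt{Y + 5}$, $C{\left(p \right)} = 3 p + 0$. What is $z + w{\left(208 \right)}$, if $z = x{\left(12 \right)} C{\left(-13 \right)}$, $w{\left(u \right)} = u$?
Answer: $\frac{65}{2} - \frac{39 \sqrt{17}}{8} \approx 12.4$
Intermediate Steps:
$C{\left(p \right)} = 3 p$
$x{\left(Y \right)} = - \frac{9 Y}{8} + \frac{Y^{2}}{8} + \frac{\sqrt{5 + Y}}{8}$ ($x{\left(Y \right)} = \frac{\left(Y^{2} - 9 Y\right) + \sqrt{Y + 5}}{8} = \frac{\left(Y^{2} - 9 Y\right) + \sqrt{5 + Y}}{8} = \frac{Y^{2} + \sqrt{5 + Y} - 9 Y}{8} = - \frac{9 Y}{8} + \frac{Y^{2}}{8} + \frac{\sqrt{5 + Y}}{8}$)
$z = - \frac{351}{2} - \frac{39 \sqrt{17}}{8}$ ($z = \left(\left(- \frac{9}{8}\right) 12 + \frac{12^{2}}{8} + \frac{\sqrt{5 + 12}}{8}\right) 3 \left(-13\right) = \left(- \frac{27}{2} + \frac{1}{8} \cdot 144 + \frac{\sqrt{17}}{8}\right) \left(-39\right) = \left(- \frac{27}{2} + 18 + \frac{\sqrt{17}}{8}\right) \left(-39\right) = \left(\frac{9}{2} + \frac{\sqrt{17}}{8}\right) \left(-39\right) = - \frac{351}{2} - \frac{39 \sqrt{17}}{8} \approx -195.6$)
$z + w{\left(208 \right)} = \left(- \frac{351}{2} - \frac{39 \sqrt{17}}{8}\right) + 208 = \frac{65}{2} - \frac{39 \sqrt{17}}{8}$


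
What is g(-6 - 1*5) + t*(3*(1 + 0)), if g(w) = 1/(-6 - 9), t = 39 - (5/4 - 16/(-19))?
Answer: 126149/1140 ≈ 110.66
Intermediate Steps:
t = 2805/76 (t = 39 - (5*(¼) - 16*(-1/19)) = 39 - (5/4 + 16/19) = 39 - 1*159/76 = 39 - 159/76 = 2805/76 ≈ 36.908)
g(w) = -1/15 (g(w) = 1/(-15) = -1/15)
g(-6 - 1*5) + t*(3*(1 + 0)) = -1/15 + 2805*(3*(1 + 0))/76 = -1/15 + 2805*(3*1)/76 = -1/15 + (2805/76)*3 = -1/15 + 8415/76 = 126149/1140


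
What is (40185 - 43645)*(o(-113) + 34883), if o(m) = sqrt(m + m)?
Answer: -120695180 - 3460*I*sqrt(226) ≈ -1.207e+8 - 52015.0*I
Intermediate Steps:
o(m) = sqrt(2)*sqrt(m) (o(m) = sqrt(2*m) = sqrt(2)*sqrt(m))
(40185 - 43645)*(o(-113) + 34883) = (40185 - 43645)*(sqrt(2)*sqrt(-113) + 34883) = -3460*(sqrt(2)*(I*sqrt(113)) + 34883) = -3460*(I*sqrt(226) + 34883) = -3460*(34883 + I*sqrt(226)) = -120695180 - 3460*I*sqrt(226)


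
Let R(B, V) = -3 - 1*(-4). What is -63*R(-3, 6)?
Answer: -63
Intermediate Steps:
R(B, V) = 1 (R(B, V) = -3 + 4 = 1)
-63*R(-3, 6) = -63*1 = -63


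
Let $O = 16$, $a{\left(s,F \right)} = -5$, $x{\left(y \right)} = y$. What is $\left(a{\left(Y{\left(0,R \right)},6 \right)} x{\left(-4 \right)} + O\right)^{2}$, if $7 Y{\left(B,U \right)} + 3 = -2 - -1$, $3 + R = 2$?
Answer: $1296$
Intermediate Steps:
$R = -1$ ($R = -3 + 2 = -1$)
$Y{\left(B,U \right)} = - \frac{4}{7}$ ($Y{\left(B,U \right)} = - \frac{3}{7} + \frac{-2 - -1}{7} = - \frac{3}{7} + \frac{-2 + 1}{7} = - \frac{3}{7} + \frac{1}{7} \left(-1\right) = - \frac{3}{7} - \frac{1}{7} = - \frac{4}{7}$)
$\left(a{\left(Y{\left(0,R \right)},6 \right)} x{\left(-4 \right)} + O\right)^{2} = \left(\left(-5\right) \left(-4\right) + 16\right)^{2} = \left(20 + 16\right)^{2} = 36^{2} = 1296$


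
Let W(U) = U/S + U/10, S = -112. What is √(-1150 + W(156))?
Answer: I*√5565385/70 ≈ 33.702*I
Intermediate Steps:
W(U) = 51*U/560 (W(U) = U/(-112) + U/10 = U*(-1/112) + U*(⅒) = -U/112 + U/10 = 51*U/560)
√(-1150 + W(156)) = √(-1150 + (51/560)*156) = √(-1150 + 1989/140) = √(-159011/140) = I*√5565385/70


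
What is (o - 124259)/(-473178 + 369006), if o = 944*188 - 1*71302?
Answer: 18089/104172 ≈ 0.17365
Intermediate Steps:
o = 106170 (o = 177472 - 71302 = 106170)
(o - 124259)/(-473178 + 369006) = (106170 - 124259)/(-473178 + 369006) = -18089/(-104172) = -18089*(-1/104172) = 18089/104172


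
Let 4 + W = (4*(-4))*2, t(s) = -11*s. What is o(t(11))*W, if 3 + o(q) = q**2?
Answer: -526968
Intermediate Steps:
W = -36 (W = -4 + (4*(-4))*2 = -4 - 16*2 = -4 - 32 = -36)
o(q) = -3 + q**2
o(t(11))*W = (-3 + (-11*11)**2)*(-36) = (-3 + (-121)**2)*(-36) = (-3 + 14641)*(-36) = 14638*(-36) = -526968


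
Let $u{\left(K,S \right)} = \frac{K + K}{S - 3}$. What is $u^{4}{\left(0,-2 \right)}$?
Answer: $0$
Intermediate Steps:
$u{\left(K,S \right)} = \frac{2 K}{-3 + S}$
$u^{4}{\left(0,-2 \right)} = \left(2 \cdot 0 \frac{1}{-3 - 2}\right)^{4} = \left(2 \cdot 0 \frac{1}{-5}\right)^{4} = \left(2 \cdot 0 \left(- \frac{1}{5}\right)\right)^{4} = 0^{4} = 0$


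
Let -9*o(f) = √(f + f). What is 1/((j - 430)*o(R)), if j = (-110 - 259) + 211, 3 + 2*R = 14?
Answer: 3*√11/2156 ≈ 0.0046150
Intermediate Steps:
R = 11/2 (R = -3/2 + (½)*14 = -3/2 + 7 = 11/2 ≈ 5.5000)
j = -158 (j = -369 + 211 = -158)
o(f) = -√2*√f/9 (o(f) = -√(f + f)/9 = -√2*√f/9)
1/((j - 430)*o(R)) = 1/((-158 - 430)*((-√2*√(11/2)/9))) = 1/((-588)*((-√2*√22/2/9))) = -(-9*√11/11)/588 = -(-3)*√11/2156 = 3*√11/2156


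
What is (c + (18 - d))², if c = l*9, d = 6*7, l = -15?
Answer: 25281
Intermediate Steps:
d = 42
c = -135 (c = -15*9 = -135)
(c + (18 - d))² = (-135 + (18 - 1*42))² = (-135 + (18 - 42))² = (-135 - 24)² = (-159)² = 25281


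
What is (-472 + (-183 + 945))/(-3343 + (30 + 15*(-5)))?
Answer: -145/1694 ≈ -0.085596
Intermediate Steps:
(-472 + (-183 + 945))/(-3343 + (30 + 15*(-5))) = (-472 + 762)/(-3343 + (30 - 75)) = 290/(-3343 - 45) = 290/(-3388) = 290*(-1/3388) = -145/1694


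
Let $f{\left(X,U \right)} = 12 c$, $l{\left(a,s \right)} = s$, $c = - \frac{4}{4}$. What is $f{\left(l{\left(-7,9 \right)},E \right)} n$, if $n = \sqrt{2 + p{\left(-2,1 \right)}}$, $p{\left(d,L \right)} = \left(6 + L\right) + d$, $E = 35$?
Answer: $- 12 \sqrt{7} \approx -31.749$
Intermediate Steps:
$c = -1$ ($c = \left(-4\right) \frac{1}{4} = -1$)
$f{\left(X,U \right)} = -12$ ($f{\left(X,U \right)} = 12 \left(-1\right) = -12$)
$p{\left(d,L \right)} = 6 + L + d$
$n = \sqrt{7}$ ($n = \sqrt{2 + \left(6 + 1 - 2\right)} = \sqrt{2 + 5} = \sqrt{7} \approx 2.6458$)
$f{\left(l{\left(-7,9 \right)},E \right)} n = - 12 \sqrt{7}$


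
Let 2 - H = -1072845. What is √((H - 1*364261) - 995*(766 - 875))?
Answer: √817041 ≈ 903.90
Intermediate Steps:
H = 1072847 (H = 2 - 1*(-1072845) = 2 + 1072845 = 1072847)
√((H - 1*364261) - 995*(766 - 875)) = √((1072847 - 1*364261) - 995*(766 - 875)) = √((1072847 - 364261) - 995*(-109)) = √(708586 + 108455) = √817041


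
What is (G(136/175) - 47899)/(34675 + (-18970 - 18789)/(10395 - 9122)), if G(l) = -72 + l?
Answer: -3562188799/2572705100 ≈ -1.3846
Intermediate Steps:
(G(136/175) - 47899)/(34675 + (-18970 - 18789)/(10395 - 9122)) = ((-72 + 136/175) - 47899)/(34675 + (-18970 - 18789)/(10395 - 9122)) = ((-72 + 136*(1/175)) - 47899)/(34675 - 37759/1273) = ((-72 + 136/175) - 47899)/(34675 - 37759*1/1273) = (-12464/175 - 47899)/(34675 - 37759/1273) = -8394789/(175*44103516/1273) = -8394789/175*1273/44103516 = -3562188799/2572705100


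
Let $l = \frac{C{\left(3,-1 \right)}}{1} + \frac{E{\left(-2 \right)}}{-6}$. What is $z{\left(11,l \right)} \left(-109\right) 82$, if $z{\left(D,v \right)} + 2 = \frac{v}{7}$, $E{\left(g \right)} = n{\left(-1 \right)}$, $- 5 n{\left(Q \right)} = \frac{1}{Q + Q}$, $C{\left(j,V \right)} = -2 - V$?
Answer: $\frac{4026569}{210} \approx 19174.0$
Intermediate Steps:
$n{\left(Q \right)} = - \frac{1}{10 Q}$ ($n{\left(Q \right)} = - \frac{1}{5 \left(Q + Q\right)} = - \frac{1}{5 \cdot 2 Q} = - \frac{\frac{1}{2} \frac{1}{Q}}{5} = - \frac{1}{10 Q}$)
$E{\left(g \right)} = \frac{1}{10}$ ($E{\left(g \right)} = - \frac{1}{10 \left(-1\right)} = \left(- \frac{1}{10}\right) \left(-1\right) = \frac{1}{10}$)
$l = - \frac{61}{60}$ ($l = \frac{-2 - -1}{1} + \frac{1}{10 \left(-6\right)} = \left(-2 + 1\right) 1 + \frac{1}{10} \left(- \frac{1}{6}\right) = \left(-1\right) 1 - \frac{1}{60} = -1 - \frac{1}{60} = - \frac{61}{60} \approx -1.0167$)
$z{\left(D,v \right)} = -2 + \frac{v}{7}$
$z{\left(11,l \right)} \left(-109\right) 82 = \left(-2 + \frac{1}{7} \left(- \frac{61}{60}\right)\right) \left(-109\right) 82 = \left(-2 - \frac{61}{420}\right) \left(-109\right) 82 = \left(- \frac{901}{420}\right) \left(-109\right) 82 = \frac{98209}{420} \cdot 82 = \frac{4026569}{210}$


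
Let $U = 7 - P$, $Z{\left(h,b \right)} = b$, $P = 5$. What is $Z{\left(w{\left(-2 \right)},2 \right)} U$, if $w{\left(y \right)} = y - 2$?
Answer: $4$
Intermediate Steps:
$w{\left(y \right)} = -2 + y$
$U = 2$ ($U = 7 - 5 = 2$)
$Z{\left(w{\left(-2 \right)},2 \right)} U = 2 \cdot 2 = 4$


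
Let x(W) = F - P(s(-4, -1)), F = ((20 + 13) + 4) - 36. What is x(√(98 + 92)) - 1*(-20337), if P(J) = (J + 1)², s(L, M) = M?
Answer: 20338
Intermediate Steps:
P(J) = (1 + J)²
F = 1 (F = (33 + 4) - 36 = 37 - 36 = 1)
x(W) = 1 (x(W) = 1 - (1 - 1)² = 1 - 1*0² = 1 - 1*0 = 1 + 0 = 1)
x(√(98 + 92)) - 1*(-20337) = 1 - 1*(-20337) = 1 + 20337 = 20338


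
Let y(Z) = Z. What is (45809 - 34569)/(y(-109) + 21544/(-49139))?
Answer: -110464472/1075539 ≈ -102.71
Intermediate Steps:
(45809 - 34569)/(y(-109) + 21544/(-49139)) = (45809 - 34569)/(-109 + 21544/(-49139)) = 11240/(-109 + 21544*(-1/49139)) = 11240/(-109 - 21544/49139) = 11240/(-5377695/49139) = 11240*(-49139/5377695) = -110464472/1075539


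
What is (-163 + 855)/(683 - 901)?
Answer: -346/109 ≈ -3.1743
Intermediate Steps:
(-163 + 855)/(683 - 901) = 692/(-218) = 692*(-1/218) = -346/109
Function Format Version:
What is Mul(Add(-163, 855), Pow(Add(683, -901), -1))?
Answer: Rational(-346, 109) ≈ -3.1743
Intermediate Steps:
Mul(Add(-163, 855), Pow(Add(683, -901), -1)) = Mul(692, Pow(-218, -1)) = Mul(692, Rational(-1, 218)) = Rational(-346, 109)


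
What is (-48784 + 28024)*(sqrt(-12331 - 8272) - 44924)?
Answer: 932622240 - 20760*I*sqrt(20603) ≈ 9.3262e+8 - 2.9798e+6*I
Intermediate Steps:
(-48784 + 28024)*(sqrt(-12331 - 8272) - 44924) = -20760*(sqrt(-20603) - 44924) = -20760*(I*sqrt(20603) - 44924) = -20760*(-44924 + I*sqrt(20603)) = 932622240 - 20760*I*sqrt(20603)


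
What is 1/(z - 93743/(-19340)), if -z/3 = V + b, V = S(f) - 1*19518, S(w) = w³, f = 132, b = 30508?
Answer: -19340/134081689417 ≈ -1.4424e-7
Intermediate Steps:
V = 2280450 (V = 132³ - 1*19518 = 2299968 - 19518 = 2280450)
z = -6932874 (z = -3*(2280450 + 30508) = -3*2310958 = -6932874)
1/(z - 93743/(-19340)) = 1/(-6932874 - 93743/(-19340)) = 1/(-6932874 - 93743*(-1/19340)) = 1/(-6932874 + 93743/19340) = 1/(-134081689417/19340) = -19340/134081689417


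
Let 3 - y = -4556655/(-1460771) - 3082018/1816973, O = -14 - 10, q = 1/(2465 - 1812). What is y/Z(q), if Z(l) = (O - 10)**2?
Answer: 1046336952278/767058443726887 ≈ 0.0013641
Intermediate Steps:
q = 1/653 ≈ 0.0015314
O = -24
Z(l) = 1156 (Z(l) = (-24 - 10)**2 = (-34)**2 = 1156)
y = 4185347809112/2654181466183 (y = 3 - (-4556655/(-1460771) - 3082018/1816973) = 3 - (-4556655*(-1/1460771) - 3082018*1/1816973) = 3 - (4556655/1460771 - 3082018/1816973) = 3 - 1*3777196589437/2654181466183 = 3 - 3777196589437/2654181466183 = 4185347809112/2654181466183 ≈ 1.5769)
y/Z(q) = (4185347809112/2654181466183)/1156 = (4185347809112/2654181466183)*(1/1156) = 1046336952278/767058443726887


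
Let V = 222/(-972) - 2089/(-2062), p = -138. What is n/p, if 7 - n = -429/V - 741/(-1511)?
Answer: -54777979825/13664393058 ≈ -4.0088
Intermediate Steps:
V = 65531/83511 (V = 222*(-1/972) - 2089*(-1/2062) = -37/162 + 2089/2062 = 65531/83511 ≈ 0.78470)
n = 54777979825/99017341 (n = 7 - (-429/65531/83511 - 741/(-1511)) = 7 - (-429*83511/65531 - 741*(-1/1511)) = 7 - (-35826219/65531 + 741/1511) = 7 - 1*(-54084858438/99017341) = 7 + 54084858438/99017341 = 54777979825/99017341 ≈ 553.22)
n/p = (54777979825/99017341)/(-138) = (54777979825/99017341)*(-1/138) = -54777979825/13664393058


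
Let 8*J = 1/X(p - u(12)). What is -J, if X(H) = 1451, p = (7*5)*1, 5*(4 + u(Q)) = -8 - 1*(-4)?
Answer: -1/11608 ≈ -8.6147e-5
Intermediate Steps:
u(Q) = -24/5 (u(Q) = -4 + (-8 - 1*(-4))/5 = -4 + (-8 + 4)/5 = -4 + (1/5)*(-4) = -4 - 4/5 = -24/5)
p = 35 (p = 35*1 = 35)
J = 1/11608 (J = (1/8)/1451 = (1/8)*(1/1451) = 1/11608 ≈ 8.6147e-5)
-J = -1*1/11608 = -1/11608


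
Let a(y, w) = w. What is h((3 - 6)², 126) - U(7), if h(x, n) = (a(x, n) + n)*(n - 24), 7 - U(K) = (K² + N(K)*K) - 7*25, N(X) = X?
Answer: 25620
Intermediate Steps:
U(K) = 182 - 2*K² (U(K) = 7 - ((K² + K*K) - 7*25) = 7 - ((K² + K²) - 175) = 7 - (2*K² - 175) = 7 - (-175 + 2*K²) = 7 + (175 - 2*K²) = 182 - 2*K²)
h(x, n) = 2*n*(-24 + n) (h(x, n) = (n + n)*(n - 24) = (2*n)*(-24 + n) = 2*n*(-24 + n))
h((3 - 6)², 126) - U(7) = 2*126*(-24 + 126) - (182 - 2*7²) = 2*126*102 - (182 - 2*49) = 25704 - (182 - 98) = 25704 - 1*84 = 25704 - 84 = 25620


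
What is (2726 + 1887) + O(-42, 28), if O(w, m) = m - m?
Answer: 4613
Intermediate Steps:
O(w, m) = 0
(2726 + 1887) + O(-42, 28) = (2726 + 1887) + 0 = 4613 + 0 = 4613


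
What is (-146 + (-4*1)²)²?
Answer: 16900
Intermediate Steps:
(-146 + (-4*1)²)² = (-146 + (-4)²)² = (-146 + 16)² = (-130)² = 16900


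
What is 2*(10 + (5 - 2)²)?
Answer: 38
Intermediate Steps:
2*(10 + (5 - 2)²) = 2*(10 + 3²) = 2*(10 + 9) = 2*19 = 38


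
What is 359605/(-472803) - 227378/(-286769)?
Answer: 4381434289/135585243507 ≈ 0.032315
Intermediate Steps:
359605/(-472803) - 227378/(-286769) = 359605*(-1/472803) - 227378*(-1/286769) = -359605/472803 + 227378/286769 = 4381434289/135585243507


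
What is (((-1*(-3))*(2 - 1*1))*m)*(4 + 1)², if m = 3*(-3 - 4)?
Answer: -1575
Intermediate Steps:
m = -21 (m = 3*(-7) = -21)
(((-1*(-3))*(2 - 1*1))*m)*(4 + 1)² = (((-1*(-3))*(2 - 1*1))*(-21))*(4 + 1)² = ((3*(2 - 1))*(-21))*5² = ((3*1)*(-21))*25 = (3*(-21))*25 = -63*25 = -1575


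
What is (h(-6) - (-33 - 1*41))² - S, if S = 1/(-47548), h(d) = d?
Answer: 219861953/47548 ≈ 4624.0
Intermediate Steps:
S = -1/47548 ≈ -2.1031e-5
(h(-6) - (-33 - 1*41))² - S = (-6 - (-33 - 1*41))² - 1*(-1/47548) = (-6 - (-33 - 41))² + 1/47548 = (-6 - 1*(-74))² + 1/47548 = (-6 + 74)² + 1/47548 = 68² + 1/47548 = 4624 + 1/47548 = 219861953/47548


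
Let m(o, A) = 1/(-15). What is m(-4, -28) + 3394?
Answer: 50909/15 ≈ 3393.9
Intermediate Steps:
m(o, A) = -1/15
m(-4, -28) + 3394 = -1/15 + 3394 = 50909/15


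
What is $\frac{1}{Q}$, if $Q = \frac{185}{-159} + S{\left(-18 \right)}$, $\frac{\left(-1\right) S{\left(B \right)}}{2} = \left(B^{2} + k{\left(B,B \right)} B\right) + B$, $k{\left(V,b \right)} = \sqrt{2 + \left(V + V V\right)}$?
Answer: $\frac{1409217}{53316469} + \frac{1820232 \sqrt{77}}{586481159} \approx 0.053666$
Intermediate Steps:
$k{\left(V,b \right)} = \sqrt{2 + V + V^{2}}$ ($k{\left(V,b \right)} = \sqrt{2 + \left(V + V^{2}\right)} = \sqrt{2 + V + V^{2}}$)
$S{\left(B \right)} = - 2 B - 2 B^{2} - 2 B \sqrt{2 + B + B^{2}}$ ($S{\left(B \right)} = - 2 \left(\left(B^{2} + \sqrt{2 + B + B^{2}} B\right) + B\right) = - 2 \left(\left(B^{2} + B \sqrt{2 + B + B^{2}}\right) + B\right) = - 2 \left(B + B^{2} + B \sqrt{2 + B + B^{2}}\right) = - 2 B - 2 B^{2} - 2 B \sqrt{2 + B + B^{2}}$)
$Q = - \frac{97493}{159} + 72 \sqrt{77}$ ($Q = \frac{185}{-159} - - 36 \left(1 - 18 + \sqrt{2 - 18 + \left(-18\right)^{2}}\right) = 185 \left(- \frac{1}{159}\right) - - 36 \left(1 - 18 + \sqrt{2 - 18 + 324}\right) = - \frac{185}{159} - - 36 \left(1 - 18 + \sqrt{308}\right) = - \frac{185}{159} - - 36 \left(1 - 18 + 2 \sqrt{77}\right) = - \frac{185}{159} - - 36 \left(-17 + 2 \sqrt{77}\right) = - \frac{185}{159} - \left(612 - 72 \sqrt{77}\right) = - \frac{97493}{159} + 72 \sqrt{77} \approx 18.634$)
$\frac{1}{Q} = \frac{1}{- \frac{97493}{159} + 72 \sqrt{77}}$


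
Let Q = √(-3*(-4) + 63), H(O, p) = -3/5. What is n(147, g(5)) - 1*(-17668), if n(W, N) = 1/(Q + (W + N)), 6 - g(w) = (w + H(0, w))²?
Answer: 196387076733/11115406 - 3125*√3/11115406 ≈ 17668.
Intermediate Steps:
H(O, p) = -⅗ (H(O, p) = -3*⅕ = -⅗)
g(w) = 6 - (-⅗ + w)² (g(w) = 6 - (w - ⅗)² = 6 - (-⅗ + w)²)
Q = 5*√3 (Q = √(12 + 63) = √75 = 5*√3 ≈ 8.6602)
n(W, N) = 1/(N + W + 5*√3) (n(W, N) = 1/(5*√3 + (W + N)) = 1/(5*√3 + (N + W)) = 1/(N + W + 5*√3))
n(147, g(5)) - 1*(-17668) = 1/((6 - (-3 + 5*5)²/25) + 147 + 5*√3) - 1*(-17668) = 1/((6 - (-3 + 25)²/25) + 147 + 5*√3) + 17668 = 1/((6 - 1/25*22²) + 147 + 5*√3) + 17668 = 1/((6 - 1/25*484) + 147 + 5*√3) + 17668 = 1/((6 - 484/25) + 147 + 5*√3) + 17668 = 1/(-334/25 + 147 + 5*√3) + 17668 = 1/(3341/25 + 5*√3) + 17668 = 17668 + 1/(3341/25 + 5*√3)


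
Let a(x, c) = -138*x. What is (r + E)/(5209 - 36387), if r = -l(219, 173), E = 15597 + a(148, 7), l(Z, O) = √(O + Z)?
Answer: 4827/31178 + √2/2227 ≈ 0.15546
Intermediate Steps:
E = -4827 (E = 15597 - 138*148 = 15597 - 20424 = -4827)
r = -14*√2 (r = -√(173 + 219) = -√392 = -14*√2 ≈ -19.799)
(r + E)/(5209 - 36387) = (-14*√2 - 4827)/(5209 - 36387) = (-4827 - 14*√2)/(-31178) = (-4827 - 14*√2)*(-1/31178) = 4827/31178 + √2/2227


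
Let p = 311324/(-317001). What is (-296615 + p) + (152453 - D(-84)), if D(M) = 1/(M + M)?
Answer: -853063075183/5917352 ≈ -1.4416e+5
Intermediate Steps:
D(M) = 1/(2*M)
p = -311324/317001 (p = 311324*(-1/317001) = -311324/317001 ≈ -0.98209)
(-296615 + p) + (152453 - D(-84)) = (-296615 - 311324/317001) + (152453 - 1/(2*(-84))) = -94027562939/317001 + (152453 - (-1)/(2*84)) = -94027562939/317001 + (152453 - 1*(-1/168)) = -94027562939/317001 + (152453 + 1/168) = -94027562939/317001 + 25612105/168 = -853063075183/5917352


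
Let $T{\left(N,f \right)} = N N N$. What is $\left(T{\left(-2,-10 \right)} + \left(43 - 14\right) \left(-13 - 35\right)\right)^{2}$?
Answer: $1960000$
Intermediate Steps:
$T{\left(N,f \right)} = N^{3}$ ($T{\left(N,f \right)} = N^{2} N = N^{3}$)
$\left(T{\left(-2,-10 \right)} + \left(43 - 14\right) \left(-13 - 35\right)\right)^{2} = \left(\left(-2\right)^{3} + \left(43 - 14\right) \left(-13 - 35\right)\right)^{2} = \left(-8 + 29 \left(-48\right)\right)^{2} = \left(-8 - 1392\right)^{2} = \left(-1400\right)^{2} = 1960000$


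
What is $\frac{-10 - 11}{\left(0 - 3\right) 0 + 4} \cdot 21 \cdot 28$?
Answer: $-3087$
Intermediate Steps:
$\frac{-10 - 11}{\left(0 - 3\right) 0 + 4} \cdot 21 \cdot 28 = - \frac{21}{\left(0 - 3\right) 0 + 4} \cdot 21 \cdot 28 = - \frac{21}{\left(-3\right) 0 + 4} \cdot 21 \cdot 28 = - \frac{21}{0 + 4} \cdot 21 \cdot 28 = - \frac{21}{4} \cdot 21 \cdot 28 = \left(-21\right) \frac{1}{4} \cdot 21 \cdot 28 = \left(- \frac{21}{4}\right) 21 \cdot 28 = \left(- \frac{441}{4}\right) 28 = -3087$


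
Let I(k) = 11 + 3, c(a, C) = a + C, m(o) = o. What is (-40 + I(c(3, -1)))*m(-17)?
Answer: 442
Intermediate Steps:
c(a, C) = C + a
I(k) = 14
(-40 + I(c(3, -1)))*m(-17) = (-40 + 14)*(-17) = -26*(-17) = 442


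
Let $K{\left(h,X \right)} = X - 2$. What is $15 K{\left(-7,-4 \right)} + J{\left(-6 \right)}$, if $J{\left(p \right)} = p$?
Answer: $-96$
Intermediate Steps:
$K{\left(h,X \right)} = -2 + X$
$15 K{\left(-7,-4 \right)} + J{\left(-6 \right)} = 15 \left(-2 - 4\right) - 6 = 15 \left(-6\right) - 6 = -90 - 6 = -96$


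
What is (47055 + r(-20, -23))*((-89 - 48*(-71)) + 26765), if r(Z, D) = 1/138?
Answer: 1415602838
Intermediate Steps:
r(Z, D) = 1/138
(47055 + r(-20, -23))*((-89 - 48*(-71)) + 26765) = (47055 + 1/138)*((-89 - 48*(-71)) + 26765) = 6493591*((-89 + 3408) + 26765)/138 = 6493591*(3319 + 26765)/138 = (6493591/138)*30084 = 1415602838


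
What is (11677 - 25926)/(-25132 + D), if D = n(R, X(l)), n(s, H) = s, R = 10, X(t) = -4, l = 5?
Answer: 14249/25122 ≈ 0.56719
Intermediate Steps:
D = 10
(11677 - 25926)/(-25132 + D) = (11677 - 25926)/(-25132 + 10) = -14249/(-25122) = -14249*(-1/25122) = 14249/25122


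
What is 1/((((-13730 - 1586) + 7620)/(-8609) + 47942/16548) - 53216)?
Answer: -71230866/3790351722013 ≈ -1.8793e-5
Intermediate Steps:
1/((((-13730 - 1586) + 7620)/(-8609) + 47942/16548) - 53216) = 1/(((-15316 + 7620)*(-1/8609) + 47942*(1/16548)) - 53216) = 1/((-7696*(-1/8609) + 23971/8274) - 53216) = 1/((7696/8609 + 23971/8274) - 53216) = 1/(270043043/71230866 - 53216) = 1/(-3790351722013/71230866) = -71230866/3790351722013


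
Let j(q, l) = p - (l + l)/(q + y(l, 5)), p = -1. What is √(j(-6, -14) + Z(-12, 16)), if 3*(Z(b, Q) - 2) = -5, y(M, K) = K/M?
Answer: I*√361518/267 ≈ 2.2519*I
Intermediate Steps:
Z(b, Q) = ⅓ (Z(b, Q) = 2 + (⅓)*(-5) = 2 - 5/3 = ⅓)
j(q, l) = -1 - 2*l/(q + 5/l) (j(q, l) = -1 - (l + l)/(q + 5/l) = -1 - 2*l/(q + 5/l))
√(j(-6, -14) + Z(-12, 16)) = √((-5 - 1*(-14)*(-6 + 2*(-14)))/(5 - 14*(-6)) + ⅓) = √((-5 - 1*(-14)*(-6 - 28))/(5 + 84) + ⅓) = √((-5 - 1*(-14)*(-34))/89 + ⅓) = √((-5 - 476)/89 + ⅓) = √((1/89)*(-481) + ⅓) = √(-481/89 + ⅓) = √(-1354/267) = I*√361518/267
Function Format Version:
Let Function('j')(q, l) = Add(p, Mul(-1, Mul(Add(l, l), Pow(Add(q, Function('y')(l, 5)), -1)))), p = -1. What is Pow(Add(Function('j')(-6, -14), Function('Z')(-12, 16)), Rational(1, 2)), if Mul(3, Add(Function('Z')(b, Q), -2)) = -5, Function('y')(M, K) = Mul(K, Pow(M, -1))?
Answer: Mul(Rational(1, 267), I, Pow(361518, Rational(1, 2))) ≈ Mul(2.2519, I)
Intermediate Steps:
Function('Z')(b, Q) = Rational(1, 3) (Function('Z')(b, Q) = Add(2, Mul(Rational(1, 3), -5)) = Add(2, Rational(-5, 3)) = Rational(1, 3))
Function('j')(q, l) = Add(-1, Mul(-2, l, Pow(Add(q, Mul(5, Pow(l, -1))), -1))) (Function('j')(q, l) = Add(-1, Mul(-1, Mul(Add(l, l), Pow(Add(q, Mul(5, Pow(l, -1))), -1)))) = Add(-1, Mul(-1, Mul(Mul(2, l), Pow(Add(q, Mul(5, Pow(l, -1))), -1)))) = Add(-1, Mul(-1, Mul(2, l, Pow(Add(q, Mul(5, Pow(l, -1))), -1)))) = Add(-1, Mul(-2, l, Pow(Add(q, Mul(5, Pow(l, -1))), -1))))
Pow(Add(Function('j')(-6, -14), Function('Z')(-12, 16)), Rational(1, 2)) = Pow(Add(Mul(Pow(Add(5, Mul(-14, -6)), -1), Add(-5, Mul(-1, -14, Add(-6, Mul(2, -14))))), Rational(1, 3)), Rational(1, 2)) = Pow(Add(Mul(Pow(Add(5, 84), -1), Add(-5, Mul(-1, -14, Add(-6, -28)))), Rational(1, 3)), Rational(1, 2)) = Pow(Add(Mul(Pow(89, -1), Add(-5, Mul(-1, -14, -34))), Rational(1, 3)), Rational(1, 2)) = Pow(Add(Mul(Rational(1, 89), Add(-5, -476)), Rational(1, 3)), Rational(1, 2)) = Pow(Add(Mul(Rational(1, 89), -481), Rational(1, 3)), Rational(1, 2)) = Pow(Add(Rational(-481, 89), Rational(1, 3)), Rational(1, 2)) = Pow(Rational(-1354, 267), Rational(1, 2)) = Mul(Rational(1, 267), I, Pow(361518, Rational(1, 2)))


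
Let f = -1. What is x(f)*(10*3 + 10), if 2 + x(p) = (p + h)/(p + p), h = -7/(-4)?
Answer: -95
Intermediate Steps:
h = 7/4 (h = -7*(-¼) = 7/4 ≈ 1.7500)
x(p) = -2 + (7/4 + p)/(2*p) (x(p) = -2 + (p + 7/4)/(p + p) = -2 + (7/4 + p)/((2*p)) = -2 + (7/4 + p)*(1/(2*p)) = -2 + (7/4 + p)/(2*p))
x(f)*(10*3 + 10) = ((⅛)*(7 - 12*(-1))/(-1))*(10*3 + 10) = ((⅛)*(-1)*(7 + 12))*(30 + 10) = ((⅛)*(-1)*19)*40 = -19/8*40 = -95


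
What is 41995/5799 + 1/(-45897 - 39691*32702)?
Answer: 117539754092321/16230814002024 ≈ 7.2418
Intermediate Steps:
41995/5799 + 1/(-45897 - 39691*32702) = 41995*(1/5799) + (1/32702)/(-85588) = 41995/5799 - 1/85588*1/32702 = 41995/5799 - 1/2798898776 = 117539754092321/16230814002024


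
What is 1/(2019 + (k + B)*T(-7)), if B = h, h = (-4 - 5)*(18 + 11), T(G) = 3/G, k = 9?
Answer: 1/2127 ≈ 0.00047015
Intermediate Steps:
h = -261 (h = -9*29 = -261)
B = -261
1/(2019 + (k + B)*T(-7)) = 1/(2019 + (9 - 261)*(3/(-7))) = 1/(2019 - 756*(-1)/7) = 1/(2019 - 252*(-3/7)) = 1/(2019 + 108) = 1/2127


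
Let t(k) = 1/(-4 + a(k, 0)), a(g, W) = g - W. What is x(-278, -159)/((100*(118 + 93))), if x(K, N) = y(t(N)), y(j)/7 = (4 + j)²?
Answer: 2966607/560605900 ≈ 0.0052918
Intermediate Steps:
t(k) = 1/(-4 + k) (t(k) = 1/(-4 + (k - 1*0)) = 1/(-4 + (k + 0)) = 1/(-4 + k))
y(j) = 7*(4 + j)²
x(K, N) = 7*(4 + 1/(-4 + N))²
x(-278, -159)/((100*(118 + 93))) = (7*(-15 + 4*(-159))²/(-4 - 159)²)/((100*(118 + 93))) = (7*(-15 - 636)²/(-163)²)/((100*211)) = (7*(-651)²*(1/26569))/21100 = (7*423801*(1/26569))*(1/21100) = (2966607/26569)*(1/21100) = 2966607/560605900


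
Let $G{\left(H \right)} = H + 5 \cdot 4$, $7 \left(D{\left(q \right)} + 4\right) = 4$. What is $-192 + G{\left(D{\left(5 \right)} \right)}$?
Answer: $- \frac{1228}{7} \approx -175.43$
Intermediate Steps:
$D{\left(q \right)} = - \frac{24}{7}$ ($D{\left(q \right)} = -4 + \frac{1}{7} \cdot 4 = -4 + \frac{4}{7} = - \frac{24}{7}$)
$G{\left(H \right)} = 20 + H$ ($G{\left(H \right)} = H + 20 = 20 + H$)
$-192 + G{\left(D{\left(5 \right)} \right)} = -192 + \left(20 - \frac{24}{7}\right) = -192 + \frac{116}{7} = - \frac{1228}{7}$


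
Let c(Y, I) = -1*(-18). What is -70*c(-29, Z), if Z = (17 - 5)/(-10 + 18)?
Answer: -1260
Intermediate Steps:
Z = 3/2 (Z = 12/8 = 12*(⅛) = 3/2 ≈ 1.5000)
c(Y, I) = 18
-70*c(-29, Z) = -70*18 = -1260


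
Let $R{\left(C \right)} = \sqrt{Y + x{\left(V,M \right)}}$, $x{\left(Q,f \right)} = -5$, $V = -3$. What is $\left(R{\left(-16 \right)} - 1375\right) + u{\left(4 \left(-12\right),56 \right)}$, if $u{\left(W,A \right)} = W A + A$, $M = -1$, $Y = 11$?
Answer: $-4007 + \sqrt{6} \approx -4004.6$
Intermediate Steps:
$R{\left(C \right)} = \sqrt{6}$ ($R{\left(C \right)} = \sqrt{11 - 5} = \sqrt{6}$)
$u{\left(W,A \right)} = A + A W$ ($u{\left(W,A \right)} = A W + A = A + A W$)
$\left(R{\left(-16 \right)} - 1375\right) + u{\left(4 \left(-12\right),56 \right)} = \left(\sqrt{6} - 1375\right) + 56 \left(1 + 4 \left(-12\right)\right) = \left(-1375 + \sqrt{6}\right) + 56 \left(1 - 48\right) = \left(-1375 + \sqrt{6}\right) + 56 \left(-47\right) = \left(-1375 + \sqrt{6}\right) - 2632 = -4007 + \sqrt{6}$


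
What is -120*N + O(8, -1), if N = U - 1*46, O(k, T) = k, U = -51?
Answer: 11648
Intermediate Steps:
N = -97 (N = -51 - 1*46 = -51 - 46 = -97)
-120*N + O(8, -1) = -120*(-97) + 8 = 11640 + 8 = 11648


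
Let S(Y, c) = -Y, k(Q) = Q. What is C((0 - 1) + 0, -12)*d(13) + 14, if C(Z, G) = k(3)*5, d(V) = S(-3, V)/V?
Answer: 227/13 ≈ 17.462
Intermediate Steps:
d(V) = 3/V (d(V) = (-1*(-3))/V = 3/V)
C(Z, G) = 15 (C(Z, G) = 3*5 = 15)
C((0 - 1) + 0, -12)*d(13) + 14 = 15*(3/13) + 14 = 45/13 + 14 = 227/13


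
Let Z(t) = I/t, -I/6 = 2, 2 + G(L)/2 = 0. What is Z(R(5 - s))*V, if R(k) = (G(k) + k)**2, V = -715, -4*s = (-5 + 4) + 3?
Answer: 11440/3 ≈ 3813.3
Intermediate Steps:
s = -1/2 (s = -((-5 + 4) + 3)/4 = -(-1 + 3)/4 = -1/4*2 = -1/2 ≈ -0.50000)
G(L) = -4 (G(L) = -4 + 2*0 = -4 + 0 = -4)
R(k) = (-4 + k)**2
I = -12 (I = -6*2 = -12)
Z(t) = -12/t
Z(R(5 - s))*V = -12/(-4 + (5 - 1*(-1/2)))**2*(-715) = -12/(-4 + (5 + 1/2))**2*(-715) = -12/(-4 + 11/2)**2*(-715) = -12/((3/2)**2)*(-715) = -12/9/4*(-715) = -12*4/9*(-715) = -16/3*(-715) = 11440/3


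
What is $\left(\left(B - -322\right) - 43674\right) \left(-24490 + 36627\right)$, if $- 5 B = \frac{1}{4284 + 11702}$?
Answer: $- \frac{42056226506457}{79930} \approx -5.2616 \cdot 10^{8}$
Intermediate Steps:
$B = - \frac{1}{79930}$ ($B = - \frac{1}{5 \left(4284 + 11702\right)} = - \frac{1}{5 \cdot 15986} = \left(- \frac{1}{5}\right) \frac{1}{15986} = - \frac{1}{79930} \approx -1.2511 \cdot 10^{-5}$)
$\left(\left(B - -322\right) - 43674\right) \left(-24490 + 36627\right) = \left(\left(- \frac{1}{79930} - -322\right) - 43674\right) \left(-24490 + 36627\right) = \left(\left(- \frac{1}{79930} + 322\right) - 43674\right) 12137 = \left(\frac{25737459}{79930} - 43674\right) 12137 = \left(- \frac{3465125361}{79930}\right) 12137 = - \frac{42056226506457}{79930}$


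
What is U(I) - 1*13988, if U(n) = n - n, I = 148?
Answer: -13988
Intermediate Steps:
U(n) = 0
U(I) - 1*13988 = 0 - 1*13988 = 0 - 13988 = -13988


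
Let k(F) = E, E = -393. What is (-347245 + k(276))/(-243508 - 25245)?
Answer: 347638/268753 ≈ 1.2935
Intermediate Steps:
k(F) = -393
(-347245 + k(276))/(-243508 - 25245) = (-347245 - 393)/(-243508 - 25245) = -347638/(-268753) = -347638*(-1/268753) = 347638/268753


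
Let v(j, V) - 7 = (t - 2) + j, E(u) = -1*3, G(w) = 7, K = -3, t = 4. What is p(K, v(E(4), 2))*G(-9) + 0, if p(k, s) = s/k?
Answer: -14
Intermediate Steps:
E(u) = -3
v(j, V) = 9 + j (v(j, V) = 7 + ((4 - 2) + j) = 7 + (2 + j) = 9 + j)
p(K, v(E(4), 2))*G(-9) + 0 = ((9 - 3)/(-3))*7 + 0 = (6*(-⅓))*7 + 0 = -2*7 + 0 = -14 + 0 = -14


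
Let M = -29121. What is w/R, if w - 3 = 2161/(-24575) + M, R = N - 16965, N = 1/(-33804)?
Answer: 24189365279844/14093390459075 ≈ 1.7164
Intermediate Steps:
N = -1/33804 ≈ -2.9582e-5
R = -573484861/33804 (R = -1/33804 - 16965 = -573484861/33804 ≈ -16965.)
w = -715577011/24575 (w = 3 + (2161/(-24575) - 29121) = 3 + (2161*(-1/24575) - 29121) = 3 + (-2161/24575 - 29121) = 3 - 715650736/24575 = -715577011/24575 ≈ -29118.)
w/R = -715577011/(24575*(-573484861/33804)) = -715577011/24575*(-33804/573484861) = 24189365279844/14093390459075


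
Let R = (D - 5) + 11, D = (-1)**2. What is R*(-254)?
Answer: -1778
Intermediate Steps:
D = 1
R = 7 (R = (1 - 5) + 11 = -4 + 11 = 7)
R*(-254) = 7*(-254) = -1778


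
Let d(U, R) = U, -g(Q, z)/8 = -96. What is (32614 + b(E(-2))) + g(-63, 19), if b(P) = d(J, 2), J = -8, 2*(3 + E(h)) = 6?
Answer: 33374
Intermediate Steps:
E(h) = 0 (E(h) = -3 + (½)*6 = -3 + 3 = 0)
g(Q, z) = 768 (g(Q, z) = -8*(-96) = 768)
b(P) = -8
(32614 + b(E(-2))) + g(-63, 19) = (32614 - 8) + 768 = 32606 + 768 = 33374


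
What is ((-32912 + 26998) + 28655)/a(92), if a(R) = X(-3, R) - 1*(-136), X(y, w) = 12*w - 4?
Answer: 22741/1236 ≈ 18.399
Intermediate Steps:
X(y, w) = -4 + 12*w
a(R) = 132 + 12*R (a(R) = (-4 + 12*R) - 1*(-136) = (-4 + 12*R) + 136 = 132 + 12*R)
((-32912 + 26998) + 28655)/a(92) = ((-32912 + 26998) + 28655)/(132 + 12*92) = (-5914 + 28655)/(132 + 1104) = 22741/1236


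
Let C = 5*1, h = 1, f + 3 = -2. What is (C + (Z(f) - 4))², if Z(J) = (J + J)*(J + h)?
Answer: 1681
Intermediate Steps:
f = -5 (f = -3 - 2 = -5)
Z(J) = 2*J*(1 + J) (Z(J) = (J + J)*(J + 1) = (2*J)*(1 + J) = 2*J*(1 + J))
C = 5
(C + (Z(f) - 4))² = (5 + (2*(-5)*(1 - 5) - 4))² = (5 + (2*(-5)*(-4) - 4))² = (5 + (40 - 4))² = (5 + 36)² = 41² = 1681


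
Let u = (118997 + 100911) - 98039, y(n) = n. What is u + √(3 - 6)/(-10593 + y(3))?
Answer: 121869 - I*√3/10590 ≈ 1.2187e+5 - 0.00016356*I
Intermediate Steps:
u = 121869 (u = 219908 - 98039 = 121869)
u + √(3 - 6)/(-10593 + y(3)) = 121869 + √(3 - 6)/(-10593 + 3) = 121869 + √(-3)/(-10590) = 121869 + (I*√3)*(-1/10590) = 121869 - I*√3/10590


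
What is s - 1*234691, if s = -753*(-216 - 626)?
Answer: 399335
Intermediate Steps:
s = 634026 (s = -753*(-842) = 634026)
s - 1*234691 = 634026 - 1*234691 = 634026 - 234691 = 399335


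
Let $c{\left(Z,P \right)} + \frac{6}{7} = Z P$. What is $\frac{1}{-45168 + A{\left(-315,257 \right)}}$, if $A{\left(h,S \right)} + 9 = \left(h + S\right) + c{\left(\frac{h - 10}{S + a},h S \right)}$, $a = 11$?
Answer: $\frac{1876}{99310157} \approx 1.889 \cdot 10^{-5}$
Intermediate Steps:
$c{\left(Z,P \right)} = - \frac{6}{7} + P Z$ ($c{\left(Z,P \right)} = - \frac{6}{7} + Z P = - \frac{6}{7} + P Z$)
$A{\left(h,S \right)} = - \frac{69}{7} + S + h + \frac{S h \left(-10 + h\right)}{11 + S}$ ($A{\left(h,S \right)} = -9 + \left(\left(h + S\right) + \left(- \frac{6}{7} + h S \frac{h - 10}{S + 11}\right)\right) = -9 + \left(\left(S + h\right) + \left(- \frac{6}{7} + S h \frac{-10 + h}{11 + S}\right)\right) = -9 + \left(\left(S + h\right) + \left(- \frac{6}{7} + \frac{S h \left(-10 + h\right)}{11 + S}\right)\right) = -9 + \left(- \frac{6}{7} + S + h + \frac{S h \left(-10 + h\right)}{11 + S}\right) = - \frac{69}{7} + S + h + \frac{S h \left(-10 + h\right)}{11 + S}$)
$\frac{1}{-45168 + A{\left(-315,257 \right)}} = \frac{1}{-45168 + \frac{\frac{\left(11 + 257\right) \left(-69 + 7 \cdot 257 + 7 \left(-315\right)\right)}{7} + 257 \left(-315\right) \left(-10 - 315\right)}{11 + 257}} = \frac{1}{-45168 + \frac{\frac{1}{7} \cdot 268 \left(-69 + 1799 - 2205\right) + 257 \left(-315\right) \left(-325\right)}{268}} = \frac{1}{-45168 + \frac{\frac{1}{7} \cdot 268 \left(-475\right) + 26310375}{268}} = \frac{1}{-45168 + \frac{- \frac{127300}{7} + 26310375}{268}} = \frac{1}{-45168 + \frac{1}{268} \cdot \frac{184045325}{7}} = \frac{1}{-45168 + \frac{184045325}{1876}} = \frac{1}{\frac{99310157}{1876}} = \frac{1876}{99310157}$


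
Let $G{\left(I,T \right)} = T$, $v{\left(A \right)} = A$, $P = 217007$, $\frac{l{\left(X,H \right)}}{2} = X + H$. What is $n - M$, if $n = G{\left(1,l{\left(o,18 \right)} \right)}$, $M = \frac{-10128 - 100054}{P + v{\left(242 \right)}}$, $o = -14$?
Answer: $\frac{20766}{2441} \approx 8.5072$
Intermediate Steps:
$l{\left(X,H \right)} = 2 H + 2 X$ ($l{\left(X,H \right)} = 2 \left(X + H\right) = 2 \left(H + X\right) = 2 H + 2 X$)
$M = - \frac{1238}{2441}$ ($M = \frac{-10128 - 100054}{217007 + 242} = - \frac{110182}{217249} = \left(-110182\right) \frac{1}{217249} = - \frac{1238}{2441} \approx -0.50717$)
$n = 8$ ($n = 2 \cdot 18 + 2 \left(-14\right) = 36 - 28 = 8$)
$n - M = 8 - - \frac{1238}{2441} = 8 + \frac{1238}{2441} = \frac{20766}{2441}$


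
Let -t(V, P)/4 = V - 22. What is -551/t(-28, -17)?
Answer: -551/200 ≈ -2.7550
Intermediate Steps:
t(V, P) = 88 - 4*V (t(V, P) = -4*(V - 22) = -4*(-22 + V) = 88 - 4*V)
-551/t(-28, -17) = -551/(88 - 4*(-28)) = -551/(88 + 112) = -551/200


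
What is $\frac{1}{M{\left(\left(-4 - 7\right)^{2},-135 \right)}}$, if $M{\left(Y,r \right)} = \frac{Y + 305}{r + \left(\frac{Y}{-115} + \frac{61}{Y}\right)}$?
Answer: $- \frac{628717}{1975930} \approx -0.31819$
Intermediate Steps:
$M{\left(Y,r \right)} = \frac{305 + Y}{r + \frac{61}{Y} - \frac{Y}{115}}$ ($M{\left(Y,r \right)} = \frac{305 + Y}{r + \left(Y \left(- \frac{1}{115}\right) + \frac{61}{Y}\right)} = \frac{305 + Y}{r - \left(- \frac{61}{Y} + \frac{Y}{115}\right)} = \frac{305 + Y}{r + \frac{61}{Y} - \frac{Y}{115}}$)
$\frac{1}{M{\left(\left(-4 - 7\right)^{2},-135 \right)}} = \frac{1}{115 \left(-4 - 7\right)^{2} \frac{1}{7015 - \left(\left(-4 - 7\right)^{2}\right)^{2} + 115 \left(-4 - 7\right)^{2} \left(-135\right)} \left(305 + \left(-4 - 7\right)^{2}\right)} = \frac{1}{115 \left(-11\right)^{2} \frac{1}{7015 - \left(\left(-11\right)^{2}\right)^{2} + 115 \left(-11\right)^{2} \left(-135\right)} \left(305 + \left(-11\right)^{2}\right)} = \frac{1}{115 \cdot 121 \frac{1}{7015 - 121^{2} + 115 \cdot 121 \left(-135\right)} \left(305 + 121\right)} = \frac{1}{115 \cdot 121 \frac{1}{7015 - 14641 - 1878525} \cdot 426} = \frac{1}{115 \cdot 121 \frac{1}{-1886151} \cdot 426} = \frac{1}{115 \cdot 121 \left(- \frac{1}{1886151}\right) 426} = \frac{1}{- \frac{1975930}{628717}} = - \frac{628717}{1975930}$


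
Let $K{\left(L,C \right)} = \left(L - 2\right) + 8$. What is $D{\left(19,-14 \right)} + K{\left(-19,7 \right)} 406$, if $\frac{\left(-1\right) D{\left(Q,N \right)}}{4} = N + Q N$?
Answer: $-4158$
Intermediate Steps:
$K{\left(L,C \right)} = 6 + L$ ($K{\left(L,C \right)} = \left(-2 + L\right) + 8 = 6 + L$)
$D{\left(Q,N \right)} = - 4 N - 4 N Q$ ($D{\left(Q,N \right)} = - 4 \left(N + Q N\right) = - 4 \left(N + N Q\right) = - 4 N - 4 N Q$)
$D{\left(19,-14 \right)} + K{\left(-19,7 \right)} 406 = \left(-4\right) \left(-14\right) \left(1 + 19\right) + \left(6 - 19\right) 406 = \left(-4\right) \left(-14\right) 20 - 5278 = 1120 - 5278 = -4158$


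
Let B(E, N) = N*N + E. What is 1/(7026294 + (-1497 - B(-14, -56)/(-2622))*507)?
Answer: 437/2739080464 ≈ 1.5954e-7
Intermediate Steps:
B(E, N) = E + N² (B(E, N) = N² + E = E + N²)
1/(7026294 + (-1497 - B(-14, -56)/(-2622))*507) = 1/(7026294 + (-1497 - (-14 + (-56)²)/(-2622))*507) = 1/(7026294 + (-1497 - (-14 + 3136)*(-1)/2622)*507) = 1/(7026294 + (-1497 - 3122*(-1)/2622)*507) = 1/(7026294 + (-1497 - 1*(-1561/1311))*507) = 1/(7026294 + (-1497 + 1561/1311)*507) = 1/(7026294 - 1961006/1311*507) = 1/(7026294 - 331410014/437) = 1/(2739080464/437) = 437/2739080464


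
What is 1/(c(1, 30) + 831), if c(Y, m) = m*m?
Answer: 1/1731 ≈ 0.00057770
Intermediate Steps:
c(Y, m) = m²
1/(c(1, 30) + 831) = 1/(30² + 831) = 1/(900 + 831) = 1/1731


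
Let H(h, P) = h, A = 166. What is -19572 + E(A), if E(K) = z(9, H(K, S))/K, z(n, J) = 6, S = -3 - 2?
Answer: -1624473/83 ≈ -19572.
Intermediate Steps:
S = -5
E(K) = 6/K
-19572 + E(A) = -19572 + 6/166 = -19572 + 6*(1/166) = -19572 + 3/83 = -1624473/83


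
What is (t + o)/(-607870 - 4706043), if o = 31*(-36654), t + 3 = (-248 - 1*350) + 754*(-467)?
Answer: 135363/483083 ≈ 0.28021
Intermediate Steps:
t = -352719 (t = -3 + ((-248 - 1*350) + 754*(-467)) = -3 + ((-248 - 350) - 352118) = -3 + (-598 - 352118) = -3 - 352716 = -352719)
o = -1136274
(t + o)/(-607870 - 4706043) = (-352719 - 1136274)/(-607870 - 4706043) = -1488993/(-5313913) = -1488993*(-1/5313913) = 135363/483083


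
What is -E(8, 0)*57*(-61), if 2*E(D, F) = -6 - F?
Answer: -10431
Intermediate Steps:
E(D, F) = -3 - F/2 (E(D, F) = (-6 - F)/2 = -3 - F/2)
-E(8, 0)*57*(-61) = -(-3 - 1/2*0)*57*(-61) = -(-3 + 0)*57*(-61) = -(-3*57)*(-61) = -(-171)*(-61) = -1*10431 = -10431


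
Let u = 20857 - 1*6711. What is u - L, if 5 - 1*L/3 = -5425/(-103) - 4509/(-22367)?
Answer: 32920428137/2303801 ≈ 14290.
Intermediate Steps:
L = -330859191/2303801 (L = 15 - 3*(-5425/(-103) - 4509/(-22367)) = 15 - 3*(-5425*(-1/103) - 4509*(-1/22367)) = 15 - 3*(5425/103 + 4509/22367) = 15 - 3*121805402/2303801 = 15 - 365416206/2303801 = -330859191/2303801 ≈ -143.61)
u = 14146 (u = 20857 - 6711 = 14146)
u - L = 14146 - 1*(-330859191/2303801) = 14146 + 330859191/2303801 = 32920428137/2303801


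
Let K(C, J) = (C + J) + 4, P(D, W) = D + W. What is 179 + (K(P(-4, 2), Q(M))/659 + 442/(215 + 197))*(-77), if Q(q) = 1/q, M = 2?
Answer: 6523054/67877 ≈ 96.101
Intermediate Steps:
Q(q) = 1/q
K(C, J) = 4 + C + J
179 + (K(P(-4, 2), Q(M))/659 + 442/(215 + 197))*(-77) = 179 + ((4 + (-4 + 2) + 1/2)/659 + 442/(215 + 197))*(-77) = 179 + ((4 - 2 + ½)*(1/659) + 442/412)*(-77) = 179 + ((5/2)*(1/659) + 442*(1/412))*(-77) = 179 + (5/1318 + 221/206)*(-77) = 179 + (73077/67877)*(-77) = 179 - 5626929/67877 = 6523054/67877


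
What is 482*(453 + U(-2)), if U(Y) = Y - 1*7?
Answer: 214008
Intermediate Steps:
U(Y) = -7 + Y (U(Y) = Y - 7 = -7 + Y)
482*(453 + U(-2)) = 482*(453 + (-7 - 2)) = 482*(453 - 9) = 482*444 = 214008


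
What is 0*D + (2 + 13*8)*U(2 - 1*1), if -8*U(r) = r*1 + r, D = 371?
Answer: -53/2 ≈ -26.500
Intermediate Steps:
U(r) = -r/4 (U(r) = -(r*1 + r)/8 = -(r + r)/8 = -r/4)
0*D + (2 + 13*8)*U(2 - 1*1) = 0*371 + (2 + 13*8)*(-(2 - 1*1)/4) = 0 + (2 + 104)*(-(2 - 1)/4) = 0 + 106*(-¼*1) = 0 + 106*(-¼) = 0 - 53/2 = -53/2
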